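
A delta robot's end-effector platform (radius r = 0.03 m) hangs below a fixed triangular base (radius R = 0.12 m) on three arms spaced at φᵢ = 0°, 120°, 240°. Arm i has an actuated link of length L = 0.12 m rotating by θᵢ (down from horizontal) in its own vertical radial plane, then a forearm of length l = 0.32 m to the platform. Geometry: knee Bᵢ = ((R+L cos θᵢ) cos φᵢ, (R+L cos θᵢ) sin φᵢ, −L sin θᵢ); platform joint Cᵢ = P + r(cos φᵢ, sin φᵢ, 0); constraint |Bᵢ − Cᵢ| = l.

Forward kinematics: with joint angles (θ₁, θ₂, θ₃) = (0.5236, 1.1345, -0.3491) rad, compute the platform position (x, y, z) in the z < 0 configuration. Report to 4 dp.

φ1=0.0°: virtual centre (0.1939, 0.0000, -0.0600), radius l
φ2=120.0°: virtual centre (-0.0704, 0.1219, -0.1088), radius l
O3 = (0.2028·cos240.0°, 0.2028·sin240.0°, 0.0410) = (-0.1014, -0.1756, 0.0410)
subtract pairs → two planes through P
linear system: -0.5286x+0.2437y = -0.0096−-0.0975z; -0.5906x+-0.3512y = 0.0016−0.2021z
Cramer: x(z) = 0.0090+0.0455z;  y(z) = -0.0197+0.4989z
into |P−O₁|² = l²: 1.2509z² + 0.0835z + -0.0642 = 0;  Δ = 0.3283;  z = -0.2624 or 0.1957 → z<0 root = -0.2624
x = -0.0029, y = -0.1506

(-0.0029, -0.1506, -0.2624)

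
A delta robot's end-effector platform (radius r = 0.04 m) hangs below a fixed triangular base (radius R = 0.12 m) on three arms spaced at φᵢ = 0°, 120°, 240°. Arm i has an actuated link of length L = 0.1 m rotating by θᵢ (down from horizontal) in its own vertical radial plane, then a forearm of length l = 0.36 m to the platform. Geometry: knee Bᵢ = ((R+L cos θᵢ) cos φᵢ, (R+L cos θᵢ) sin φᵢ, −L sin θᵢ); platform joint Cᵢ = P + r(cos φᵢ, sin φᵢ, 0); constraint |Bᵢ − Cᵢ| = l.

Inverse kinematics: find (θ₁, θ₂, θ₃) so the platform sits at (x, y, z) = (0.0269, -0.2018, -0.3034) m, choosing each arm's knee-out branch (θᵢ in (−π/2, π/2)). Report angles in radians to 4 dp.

θ₁ = 0.4359, θ₂ = 1.3958, θ₃ = -0.3497

φ1=0.0° → target in arm frame (0.0269, -0.2018)
  e−x'=0.0531;  (l²−L²−(e−x')²−y'²−z²)/2L = -0.0800
  γ=atan2(-0.3034,0.0531)=-1.3975;  ψ=arccos(-0.2596)=1.8334;  θ1=γ+ψ≈0.4359
φ2=120.0° → target in arm frame (-0.1882, 0.0776)
  A cos θ + B sin θ = C:  0.2682·cos θ + -0.3034·sin θ = -0.2521
  √(A²+B²)=0.4050;  θ2 = -0.8469+2.2427 ≈ 1.3958
φ3=240.0° → target in arm frame (0.1613, 0.1242)
  A=-0.0813, B=-0.3034, C=(l²−L²−A²−y'²−z²)/(2L)=0.0276
  √(A²+B²)=0.3141;  θ3 = -1.8327+1.4829 ≈ -0.3497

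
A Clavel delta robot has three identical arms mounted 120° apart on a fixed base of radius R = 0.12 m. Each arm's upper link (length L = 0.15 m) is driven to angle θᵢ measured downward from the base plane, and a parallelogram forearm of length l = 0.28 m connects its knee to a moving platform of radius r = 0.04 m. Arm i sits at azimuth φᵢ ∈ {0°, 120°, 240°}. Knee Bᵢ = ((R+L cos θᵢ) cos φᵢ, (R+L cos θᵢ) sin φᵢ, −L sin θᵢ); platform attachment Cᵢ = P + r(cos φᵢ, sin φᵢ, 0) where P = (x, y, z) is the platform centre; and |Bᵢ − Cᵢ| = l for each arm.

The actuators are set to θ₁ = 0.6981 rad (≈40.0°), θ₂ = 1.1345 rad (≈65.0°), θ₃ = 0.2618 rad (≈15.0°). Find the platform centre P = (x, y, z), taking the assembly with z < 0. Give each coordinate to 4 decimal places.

(0.0073, -0.1053, -0.2756)

S1 = (0.1949·cos0.0°, 0.1949·sin0.0°, -0.0964) = (0.1949, 0.0000, -0.0964)
φ2=120.0°: virtual centre (-0.0717, 0.1242, -0.1359), radius l
φ3=240.0°: virtual centre (-0.1124, -0.1948, -0.0388), radius l
|S₂|²−|S₁|² = -0.0082;  |S₃|²−|S₁|² = 0.0048
plane₁₂: -0.5332x+0.2484y+-0.0791z = -0.0082
det = 0.3604;  x = 0.0056+-0.0061z,  y = -0.0212+0.3053z
into |P−S₁|² = l²: 1.0932z² + 0.1822z + -0.0328 = 0;  Δ = 0.1767;  z = -0.2756 or 0.1089 → z<0 root = -0.2756
x = 0.0073, y = -0.1053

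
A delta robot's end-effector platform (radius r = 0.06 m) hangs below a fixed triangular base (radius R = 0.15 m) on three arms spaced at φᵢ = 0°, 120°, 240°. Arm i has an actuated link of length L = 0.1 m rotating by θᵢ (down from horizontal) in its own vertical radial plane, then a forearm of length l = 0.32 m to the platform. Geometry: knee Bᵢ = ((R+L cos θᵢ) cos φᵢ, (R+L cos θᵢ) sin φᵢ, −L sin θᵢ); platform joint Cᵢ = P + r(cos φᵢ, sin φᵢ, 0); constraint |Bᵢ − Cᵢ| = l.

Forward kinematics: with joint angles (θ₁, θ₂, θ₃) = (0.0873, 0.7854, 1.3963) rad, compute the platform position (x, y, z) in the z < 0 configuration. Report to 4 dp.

φ1=0.0°: virtual centre (0.1896, 0.0000, -0.0087), radius l
φ2=120.0°: virtual centre (-0.0804, 0.1392, -0.0707), radius l
arm 3 at φ=240.0°: e+L cos θ3 = 0.1074;  centre 3 = (-0.0537, -0.0930, -0.0985)
eliminate P² terms by subtracting sphere 1 from 2 and 3
linear system: -0.5399x+0.2784y = -0.0052−-0.1240z; -0.4866x+-0.1860y = -0.0148−-0.1795z
Cramer: x(z) = 0.0216-0.3096z;  y(z) = 0.0232-0.1552z
into |P−centre ₁|² = l²: 1.1200z² + 0.1143z + -0.0735 = 0;  Δ = 0.3426;  z = -0.3123 or 0.2103 → z<0 root = -0.3123
x = 0.1183, y = 0.0716

(0.1183, 0.0716, -0.3123)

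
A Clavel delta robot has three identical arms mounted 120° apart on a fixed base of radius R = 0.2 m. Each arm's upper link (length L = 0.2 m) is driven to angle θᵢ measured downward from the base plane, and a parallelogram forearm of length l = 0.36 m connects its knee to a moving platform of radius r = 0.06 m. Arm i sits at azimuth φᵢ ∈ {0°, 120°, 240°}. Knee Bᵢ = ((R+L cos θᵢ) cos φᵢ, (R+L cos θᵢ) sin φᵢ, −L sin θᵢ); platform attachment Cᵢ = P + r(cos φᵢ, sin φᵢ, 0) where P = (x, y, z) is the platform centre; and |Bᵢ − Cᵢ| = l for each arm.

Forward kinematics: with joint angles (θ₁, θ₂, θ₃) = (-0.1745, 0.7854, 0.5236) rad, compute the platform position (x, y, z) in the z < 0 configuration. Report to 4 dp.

φ1=0.0°: virtual centre (0.3370, 0.0000, 0.0347), radius l
φ2=120.0°: virtual centre (-0.1407, 0.2437, -0.1414), radius l
centre 3 = (0.3132·cos240.0°, 0.3132·sin240.0°, -0.1000) = (-0.1566, -0.2712, -0.1000)
eliminate P² terms by subtracting sphere 1 from 2 and 3
linear system: -0.9553x+0.4874y = -0.0156−-0.3523z; -0.9871x+-0.5425y = -0.0067−-0.2694z
Cramer: x(z) = 0.0117-0.3226z;  y(z) = -0.0090+0.0904z
into |P−centre ₁|² = l²: 1.1123z² + 0.1388z + -0.0225 = 0;  Δ = 0.1194;  z = -0.2177 or 0.0929 → z<0 root = -0.2177
x = 0.0819, y = -0.0287

(0.0819, -0.0287, -0.2177)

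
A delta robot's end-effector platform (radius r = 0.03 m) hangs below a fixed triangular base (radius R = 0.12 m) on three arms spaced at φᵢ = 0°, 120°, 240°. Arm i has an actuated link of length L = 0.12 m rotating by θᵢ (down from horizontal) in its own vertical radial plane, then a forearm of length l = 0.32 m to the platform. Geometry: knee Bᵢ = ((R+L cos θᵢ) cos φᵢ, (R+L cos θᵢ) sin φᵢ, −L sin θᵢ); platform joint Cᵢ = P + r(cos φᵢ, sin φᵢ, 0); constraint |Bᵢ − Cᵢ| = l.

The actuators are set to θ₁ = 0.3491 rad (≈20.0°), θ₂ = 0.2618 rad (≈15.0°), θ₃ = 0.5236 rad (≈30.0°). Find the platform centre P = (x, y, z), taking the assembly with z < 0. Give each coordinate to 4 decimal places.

centre 1 = (0.2028·cos0.0°, 0.2028·sin0.0°, -0.0410) = (0.2028, 0.0000, -0.0410)
centre 2 = (0.2059·cos120.0°, 0.2059·sin120.0°, -0.0311) = (-0.1030, 0.1783, -0.0311)
arm 3 at φ=240.0°: e+L cos θ3 = 0.1939;  centre 3 = (-0.0970, -0.1679, -0.0600)
|centre ₂|²−|centre ₁|² = 0.0006;  |centre ₃|²−|centre ₁|² = -0.0016
linear system: -0.6114x+0.3566y = 0.0006−0.0200z; -0.5994x+-0.3359y = -0.0016−-0.0379z
Cramer: x(z) = 0.0009-0.0162z;  y(z) = 0.0031-0.0839z
into |P−centre ₁|² = l²: 1.0073z² + 0.0881z + -0.0600 = 0;  Δ = 0.2493;  z = -0.2916 or 0.2041 → z<0 root = -0.2916
x = 0.0056, y = 0.0276

(0.0056, 0.0276, -0.2916)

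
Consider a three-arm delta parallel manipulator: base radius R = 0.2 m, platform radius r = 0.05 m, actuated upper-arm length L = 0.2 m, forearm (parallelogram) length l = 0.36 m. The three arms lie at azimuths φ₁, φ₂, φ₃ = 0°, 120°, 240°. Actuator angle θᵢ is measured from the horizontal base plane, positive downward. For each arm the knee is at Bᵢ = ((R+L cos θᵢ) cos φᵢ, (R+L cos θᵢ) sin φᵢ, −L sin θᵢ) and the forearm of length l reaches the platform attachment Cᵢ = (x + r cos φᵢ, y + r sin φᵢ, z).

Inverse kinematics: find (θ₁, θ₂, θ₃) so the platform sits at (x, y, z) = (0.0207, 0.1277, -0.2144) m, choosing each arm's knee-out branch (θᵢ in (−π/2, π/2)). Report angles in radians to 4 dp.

φ1=0.0° → target in arm frame (0.0207, 0.1277)
  e−x'=0.1293;  (l²−L²−(e−x')²−y'²−z²)/2L = 0.0265
  γ=atan2(-0.2144,0.1293)=-1.0281;  ψ=arccos(0.1059)=1.4647;  θ1=γ+ψ≈0.4366
arm 2 (φ=120.0°): x'=0.1002, y'=-0.0818
  A cos θ + B sin θ = C:  0.0498·cos θ + -0.2144·sin θ = 0.0862
  θ2 = atan2(B,A) + arccos(C/0.2201) = -0.1742
arm 3 (φ=240.0°): x'=-0.1209, y'=-0.0459
  A=0.2709, B=-0.2144, C=(l²−L²−A²−y'²−z²)/(2L)=-0.0797
  √(A²+B²)=0.3455;  θ3 = -0.6694+1.8036 ≈ 1.1342

θ₁ = 0.4366, θ₂ = -0.1742, θ₃ = 1.1342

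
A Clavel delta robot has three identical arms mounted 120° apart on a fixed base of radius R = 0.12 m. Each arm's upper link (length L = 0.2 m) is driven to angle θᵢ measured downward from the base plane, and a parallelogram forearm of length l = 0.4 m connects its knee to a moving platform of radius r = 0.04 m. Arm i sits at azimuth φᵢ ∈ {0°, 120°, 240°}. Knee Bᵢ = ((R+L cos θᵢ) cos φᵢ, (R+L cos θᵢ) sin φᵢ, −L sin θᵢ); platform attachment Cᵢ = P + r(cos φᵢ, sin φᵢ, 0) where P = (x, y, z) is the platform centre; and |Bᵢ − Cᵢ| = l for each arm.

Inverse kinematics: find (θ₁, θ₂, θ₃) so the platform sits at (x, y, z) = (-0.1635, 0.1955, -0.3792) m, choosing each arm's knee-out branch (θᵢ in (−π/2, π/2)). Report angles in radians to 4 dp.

rotate P by −φ1: (-0.1635, 0.1955, -0.3792)
  e−x'=0.2435;  (l²−L²−(e−x')²−y'²−z²)/2L = -0.3033
  θ1 = atan2(B,A) + arccos(C/0.4506) = 1.3090
φ2=120.0° → target in arm frame (0.2511, 0.0438)
  A=-0.1711, B=-0.3792, C=(l²−L²−A²−y'²−z²)/(2L)=-0.1374
  θ2 = atan2(B,A) + arccos(C/0.4160) = -0.0871
φ3=240.0° → target in arm frame (-0.0876, -0.2393)
  A cos θ + B sin θ = C:  0.1676·cos θ + -0.3792·sin θ = -0.2729
  θ3 = atan2(B,A) + arccos(C/0.4146) = 1.1346

θ₁ = 1.3090, θ₂ = -0.0871, θ₃ = 1.1346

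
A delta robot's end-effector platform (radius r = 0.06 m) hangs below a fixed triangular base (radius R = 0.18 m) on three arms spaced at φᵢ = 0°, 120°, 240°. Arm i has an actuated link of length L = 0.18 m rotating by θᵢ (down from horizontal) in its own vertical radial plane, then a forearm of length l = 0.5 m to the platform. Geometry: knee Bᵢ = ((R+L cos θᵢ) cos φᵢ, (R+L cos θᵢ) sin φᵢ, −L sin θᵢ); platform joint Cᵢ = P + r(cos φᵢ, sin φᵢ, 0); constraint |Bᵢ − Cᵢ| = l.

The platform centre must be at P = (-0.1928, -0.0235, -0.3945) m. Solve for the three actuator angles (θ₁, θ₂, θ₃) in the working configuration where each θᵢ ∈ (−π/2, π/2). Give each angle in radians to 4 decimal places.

φ1=0.0° → target in arm frame (-0.1928, -0.0235)
  A=0.3128, B=-0.3945, C=(l²−L²−A²−y'²−z²)/(2L)=-0.1012
  θ1 = atan2(B,A) + arccos(C/0.5035) = 0.8728
arm 2 (φ=120.0°): x'=0.0760, y'=0.1787
  A=0.0440, B=-0.3945, C=(l²−L²−A²−y'²−z²)/(2L)=0.0780
  θ2 = atan2(B,A) + arccos(C/0.3969) = -0.0870
arm 3 (φ=240.0°): x'=0.1168, y'=-0.1552
  A=0.0032, B=-0.3945, C=(l²−L²−A²−y'²−z²)/(2L)=0.1052
  γ=atan2(-0.3945,0.0032)=-1.5626;  ψ=arccos(0.2666)=1.3009;  θ3=γ+ψ≈-0.2616

θ₁ = 0.8728, θ₂ = -0.0870, θ₃ = -0.2616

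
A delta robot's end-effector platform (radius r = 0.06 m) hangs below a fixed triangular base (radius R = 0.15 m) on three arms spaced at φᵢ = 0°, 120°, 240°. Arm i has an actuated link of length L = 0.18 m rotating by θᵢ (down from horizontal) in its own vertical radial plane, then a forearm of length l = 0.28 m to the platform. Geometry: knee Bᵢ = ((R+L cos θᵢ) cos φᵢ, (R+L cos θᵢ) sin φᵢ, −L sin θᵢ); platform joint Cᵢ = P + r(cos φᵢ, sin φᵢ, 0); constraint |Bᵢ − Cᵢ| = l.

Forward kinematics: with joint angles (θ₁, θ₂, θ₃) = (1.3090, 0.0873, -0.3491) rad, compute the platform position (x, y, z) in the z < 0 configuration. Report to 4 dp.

(-0.1393, -0.0217, -0.1313)

φ1=0.0°: virtual centre (0.1366, 0.0000, -0.1739), radius l
O2 = (0.2693·cos120.0°, 0.2693·sin120.0°, -0.0157) = (-0.1347, 0.2332, -0.0157)
φ3=240.0°: virtual centre (-0.1296, -0.2244, 0.0616), radius l
subtract pairs → two planes through P
plane₁₂: -0.5425x+0.4665y+0.3163z = 0.0239
det = 0.4918;  x = -0.0427+0.7353z,  y = 0.0015+0.1770z
quadratic in z: (1.5720)z²+(0.0846)z+(-0.0160)=0, √Δ=0.3284 → z ∈ {-0.1313, 0.0776}; z = -0.1313 (taking z<0)
x = -0.1393, y = -0.0217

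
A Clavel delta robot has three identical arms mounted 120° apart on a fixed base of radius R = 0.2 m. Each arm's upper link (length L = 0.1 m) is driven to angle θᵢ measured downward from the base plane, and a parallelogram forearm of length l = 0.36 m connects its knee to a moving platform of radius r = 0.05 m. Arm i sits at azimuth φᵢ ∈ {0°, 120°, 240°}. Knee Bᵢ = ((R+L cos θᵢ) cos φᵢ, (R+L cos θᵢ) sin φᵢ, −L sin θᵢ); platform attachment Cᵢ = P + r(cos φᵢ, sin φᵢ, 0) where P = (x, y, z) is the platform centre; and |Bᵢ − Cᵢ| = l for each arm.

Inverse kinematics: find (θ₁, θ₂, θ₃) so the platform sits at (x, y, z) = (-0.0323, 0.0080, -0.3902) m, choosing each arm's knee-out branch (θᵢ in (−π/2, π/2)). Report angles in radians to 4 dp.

rotate P by −φ1: (-0.0323, 0.0080, -0.3902)
  e−x'=0.1823;  (l²−L²−(e−x')²−y'²−z²)/2L = -0.3298
  θ1 = atan2(B,A) + arccos(C/0.4307) = 1.3092
rotate P by −φ2: (0.0231, 0.0240, -0.3902)
  A cos θ + B sin θ = C:  0.1269·cos θ + -0.3902·sin θ = -0.2467
  γ=atan2(-0.3902,0.1269)=-1.2563;  ψ=arccos(-0.6012)=2.2158;  θ2=γ+ψ≈0.9595
arm 3 (φ=240.0°): x'=0.0092, y'=-0.0320
  A=0.1408, B=-0.3902, C=(l²−L²−A²−y'²−z²)/(2L)=-0.2675
  θ3 = atan2(B,A) + arccos(C/0.4148) = 1.0470

θ₁ = 1.3092, θ₂ = 0.9595, θ₃ = 1.0470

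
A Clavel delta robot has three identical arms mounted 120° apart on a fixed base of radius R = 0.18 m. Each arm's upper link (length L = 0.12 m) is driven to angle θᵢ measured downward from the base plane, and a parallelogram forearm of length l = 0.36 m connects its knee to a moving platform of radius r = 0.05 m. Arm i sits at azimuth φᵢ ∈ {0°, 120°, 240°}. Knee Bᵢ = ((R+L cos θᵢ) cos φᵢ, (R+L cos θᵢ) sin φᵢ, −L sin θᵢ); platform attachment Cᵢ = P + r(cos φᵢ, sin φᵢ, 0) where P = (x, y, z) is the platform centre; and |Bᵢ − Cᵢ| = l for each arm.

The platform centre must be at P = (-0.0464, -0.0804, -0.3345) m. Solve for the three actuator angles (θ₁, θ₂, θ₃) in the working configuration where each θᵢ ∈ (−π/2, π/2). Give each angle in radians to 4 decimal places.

θ₁ = 0.8725, θ₂ = 0.8726, θ₃ = 0.0868

arm 1 (φ=0.0°): x'=-0.0464, y'=-0.0804
  A cos θ + B sin θ = C:  0.1764·cos θ + -0.3345·sin θ = -0.1428
  √(A²+B²)=0.3782;  θ1 = -1.0855+1.9580 ≈ 0.8725
rotate P by −φ2: (-0.0464, 0.0804, -0.3345)
  A=0.1764, B=-0.3345, C=(l²−L²−A²−y'²−z²)/(2L)=-0.1428
  √(A²+B²)=0.3782;  θ2 = -1.0854+1.9581 ≈ 0.8726
arm 3 (φ=240.0°): x'=0.0928, y'=0.0000
  A=0.0372, B=-0.3345, C=(l²−L²−A²−y'²−z²)/(2L)=0.0080
  √(A²+B²)=0.3366;  θ3 = -1.4601+1.5469 ≈ 0.0868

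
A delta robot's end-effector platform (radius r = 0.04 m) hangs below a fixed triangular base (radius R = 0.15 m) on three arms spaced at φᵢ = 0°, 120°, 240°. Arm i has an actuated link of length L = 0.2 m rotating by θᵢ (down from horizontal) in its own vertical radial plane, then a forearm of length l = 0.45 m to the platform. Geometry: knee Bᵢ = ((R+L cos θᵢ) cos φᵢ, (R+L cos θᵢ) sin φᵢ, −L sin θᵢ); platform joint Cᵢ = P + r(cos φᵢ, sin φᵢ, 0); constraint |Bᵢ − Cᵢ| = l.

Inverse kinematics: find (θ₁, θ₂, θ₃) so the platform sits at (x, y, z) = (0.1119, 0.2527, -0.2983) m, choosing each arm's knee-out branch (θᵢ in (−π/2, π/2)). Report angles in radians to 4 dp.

θ₁ = -0.0874, θ₂ = -0.3486, θ₃ = 1.3090

rotate P by −φ1: (0.1119, 0.2527, -0.2983)
  e−x'=-0.0019;  (l²−L²−(e−x')²−y'²−z²)/2L = 0.0241
  γ=atan2(-0.2983,-0.0019)=-1.5772;  ψ=arccos(0.0809)=1.4898;  θ1=γ+ψ≈-0.0874
rotate P by −φ2: (0.1629, -0.2233, -0.2983)
  A cos θ + B sin θ = C:  -0.0529·cos θ + -0.2983·sin θ = 0.0522
  θ2 = atan2(B,A) + arccos(C/0.3030) = -0.3486
arm 3 (φ=240.0°): x'=-0.2748, y'=-0.0294
  A=0.3848, B=-0.2983, C=(l²−L²−A²−y'²−z²)/(2L)=-0.1885
  γ=atan2(-0.2983,0.3848)=-0.6594;  ψ=arccos(-0.3872)=1.9684;  θ3=γ+ψ≈1.3090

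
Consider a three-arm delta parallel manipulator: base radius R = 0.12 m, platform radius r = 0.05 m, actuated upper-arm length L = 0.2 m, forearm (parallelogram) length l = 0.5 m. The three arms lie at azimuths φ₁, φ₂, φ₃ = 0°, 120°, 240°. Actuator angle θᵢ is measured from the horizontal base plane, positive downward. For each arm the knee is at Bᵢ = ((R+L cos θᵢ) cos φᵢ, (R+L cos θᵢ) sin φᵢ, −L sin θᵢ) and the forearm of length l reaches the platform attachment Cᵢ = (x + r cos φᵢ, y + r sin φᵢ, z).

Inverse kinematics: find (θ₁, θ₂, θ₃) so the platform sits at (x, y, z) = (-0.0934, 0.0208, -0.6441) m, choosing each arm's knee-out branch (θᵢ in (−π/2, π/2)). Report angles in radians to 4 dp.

θ₁ = 1.3094, θ₂ = 0.9601, θ₃ = 1.0475

rotate P by −φ1: (-0.0934, 0.0208, -0.6441)
  e−x'=0.1634;  (l²−L²−(e−x')²−y'²−z²)/2L = -0.5800
  γ=atan2(-0.6441,0.1634)=-1.3224;  ψ=arccos(-0.8728)=2.6318;  θ1=γ+ψ≈1.3094
rotate P by −φ2: (0.0647, 0.0705, -0.6441)
  e−x'=0.0053;  (l²−L²−(e−x')²−y'²−z²)/2L = -0.5247
  γ=atan2(-0.6441,0.0053)=-1.5626;  ψ=arccos(-0.8145)=2.5227;  θ2=γ+ψ≈0.9601
φ3=240.0° → target in arm frame (0.0287, -0.0913)
  A cos θ + B sin θ = C:  0.0413·cos θ + -0.6441·sin θ = -0.5373
  √(A²+B²)=0.6454;  θ3 = -1.5067+2.5543 ≈ 1.0475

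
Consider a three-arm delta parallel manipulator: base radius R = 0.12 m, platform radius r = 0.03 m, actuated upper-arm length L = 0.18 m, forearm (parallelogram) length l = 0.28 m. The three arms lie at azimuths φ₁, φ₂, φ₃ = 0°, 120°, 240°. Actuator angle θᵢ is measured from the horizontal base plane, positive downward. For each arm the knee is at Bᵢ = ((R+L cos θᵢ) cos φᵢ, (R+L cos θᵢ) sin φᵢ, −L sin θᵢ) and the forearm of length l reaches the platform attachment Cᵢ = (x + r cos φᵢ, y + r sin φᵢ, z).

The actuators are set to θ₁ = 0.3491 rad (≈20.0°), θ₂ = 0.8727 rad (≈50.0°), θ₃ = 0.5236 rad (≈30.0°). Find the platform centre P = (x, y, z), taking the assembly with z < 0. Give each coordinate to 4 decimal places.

φ1=0.0°: virtual centre (0.2591, 0.0000, -0.0616), radius l
centre 2 = (0.2057·cos120.0°, 0.2057·sin120.0°, -0.1379) = (-0.1028, 0.1781, -0.1379)
arm 3 at φ=240.0°: (R−r)+L cos θ3 = 0.2459;  centre 3 = (-0.1229, -0.2129, -0.0900)
|centre ₂|²−|centre ₁|² = -0.0096;  |centre ₃|²−|centre ₁|² = -0.0024
linear system: -0.7240x+0.3563y = -0.0096−-0.1526z; -0.7642x+-0.4259y = -0.0024−-0.0569z
det = 0.5806;  x = 0.0085+-0.1469z,  y = -0.0097+0.1300z
sphere 1 gives Az²+Bz+C=0 with A=1.0385, B=0.1942, C=-0.0117;  B²−4AC=0.0863;  roots -0.2350, 0.0480;  negative root z = -0.2350
x = 0.0430, y = -0.0402

(0.0430, -0.0402, -0.2350)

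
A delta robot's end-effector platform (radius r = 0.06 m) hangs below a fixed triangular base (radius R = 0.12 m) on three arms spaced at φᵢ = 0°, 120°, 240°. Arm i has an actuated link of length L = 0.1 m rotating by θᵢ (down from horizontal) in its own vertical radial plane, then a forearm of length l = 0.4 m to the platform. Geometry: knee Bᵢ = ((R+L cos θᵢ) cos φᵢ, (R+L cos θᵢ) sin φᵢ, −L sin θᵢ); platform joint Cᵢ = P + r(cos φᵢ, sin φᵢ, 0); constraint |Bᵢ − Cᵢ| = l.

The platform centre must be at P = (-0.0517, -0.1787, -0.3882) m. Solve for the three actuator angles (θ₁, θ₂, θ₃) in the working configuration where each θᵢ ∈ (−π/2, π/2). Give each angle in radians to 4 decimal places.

φ1=0.0° → target in arm frame (-0.0517, -0.1787)
  e−x'=0.1117;  (l²−L²−(e−x')²−y'²−z²)/2L = -0.2255
  θ1 = atan2(B,A) + arccos(C/0.4040) = 0.8726
φ2=120.0° → target in arm frame (-0.1289, 0.1341)
  A=0.1889, B=-0.3882, C=(l²−L²−A²−y'²−z²)/(2L)=-0.2719
  θ2 = atan2(B,A) + arccos(C/0.4317) = 1.1341
rotate P by −φ3: (0.1806, 0.0446, -0.3882)
  A cos θ + B sin θ = C:  -0.1206·cos θ + -0.3882·sin θ = -0.0862
  γ=atan2(-0.3882,-0.1206)=-1.8720;  ψ=arccos(-0.2120)=1.7844;  θ3=γ+ψ≈-0.0876

θ₁ = 0.8726, θ₂ = 1.1341, θ₃ = -0.0876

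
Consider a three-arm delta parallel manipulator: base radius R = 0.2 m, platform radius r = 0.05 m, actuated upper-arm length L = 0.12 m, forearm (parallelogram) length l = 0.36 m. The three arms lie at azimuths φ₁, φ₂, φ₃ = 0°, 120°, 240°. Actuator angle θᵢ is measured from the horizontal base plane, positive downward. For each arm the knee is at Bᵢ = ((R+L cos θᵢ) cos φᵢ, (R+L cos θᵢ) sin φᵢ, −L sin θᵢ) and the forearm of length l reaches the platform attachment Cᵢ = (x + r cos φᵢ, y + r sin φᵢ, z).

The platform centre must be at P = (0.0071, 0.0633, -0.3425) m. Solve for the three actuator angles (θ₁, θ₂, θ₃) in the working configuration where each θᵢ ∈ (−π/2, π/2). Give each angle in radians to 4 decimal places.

rotate P by −φ1: (0.0071, 0.0633, -0.3425)
  e−x'=0.1429;  (l²−L²−(e−x')²−y'²−z²)/2L = -0.1106
  θ1 = atan2(B,A) + arccos(C/0.3711) = 0.6978
arm 2 (φ=120.0°): x'=0.0513, y'=-0.0378
  A=0.0987, B=-0.3425, C=(l²−L²−A²−y'²−z²)/(2L)=-0.0553
  θ2 = atan2(B,A) + arccos(C/0.3564) = 0.4366
arm 3 (φ=240.0°): x'=-0.0584, y'=-0.0255
  e−x'=0.2084;  (l²−L²−(e−x')²−y'²−z²)/2L = -0.1924
  θ3 = atan2(B,A) + arccos(C/0.4009) = 1.0471

θ₁ = 0.6978, θ₂ = 0.4366, θ₃ = 1.0471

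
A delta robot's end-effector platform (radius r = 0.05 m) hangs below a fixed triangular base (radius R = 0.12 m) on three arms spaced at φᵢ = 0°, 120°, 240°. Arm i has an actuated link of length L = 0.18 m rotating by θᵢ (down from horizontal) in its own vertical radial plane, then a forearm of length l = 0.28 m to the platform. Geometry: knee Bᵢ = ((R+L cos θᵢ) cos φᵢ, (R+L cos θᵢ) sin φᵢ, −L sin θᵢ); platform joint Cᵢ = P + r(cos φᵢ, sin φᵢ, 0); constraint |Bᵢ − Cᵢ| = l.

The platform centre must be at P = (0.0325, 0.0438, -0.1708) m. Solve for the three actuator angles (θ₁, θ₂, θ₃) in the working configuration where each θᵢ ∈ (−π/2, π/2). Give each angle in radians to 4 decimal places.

arm 1 (φ=0.0°): x'=0.0325, y'=0.0438
  A=0.0375, B=-0.1708, C=(l²−L²−A²−y'²−z²)/(2L)=0.0375
  γ=atan2(-0.1708,0.0375)=-1.3547;  ψ=arccos(0.2145)=1.3546;  θ1=γ+ψ≈0.0000
rotate P by −φ2: (0.0217, -0.0500, -0.1708)
  A cos θ + B sin θ = C:  0.0483·cos θ + -0.1708·sin θ = 0.0333
  γ=atan2(-0.1708,0.0483)=-1.2951;  ψ=arccos(0.1876)=1.3821;  θ2=γ+ψ≈0.0870
arm 3 (φ=240.0°): x'=-0.0542, y'=0.0062
  A=0.1242, B=-0.1708, C=(l²−L²−A²−y'²−z²)/(2L)=0.0038
  √(A²+B²)=0.2112;  θ3 = -0.9421+1.5528 ≈ 0.6107

θ₁ = 0.0000, θ₂ = 0.0870, θ₃ = 0.6107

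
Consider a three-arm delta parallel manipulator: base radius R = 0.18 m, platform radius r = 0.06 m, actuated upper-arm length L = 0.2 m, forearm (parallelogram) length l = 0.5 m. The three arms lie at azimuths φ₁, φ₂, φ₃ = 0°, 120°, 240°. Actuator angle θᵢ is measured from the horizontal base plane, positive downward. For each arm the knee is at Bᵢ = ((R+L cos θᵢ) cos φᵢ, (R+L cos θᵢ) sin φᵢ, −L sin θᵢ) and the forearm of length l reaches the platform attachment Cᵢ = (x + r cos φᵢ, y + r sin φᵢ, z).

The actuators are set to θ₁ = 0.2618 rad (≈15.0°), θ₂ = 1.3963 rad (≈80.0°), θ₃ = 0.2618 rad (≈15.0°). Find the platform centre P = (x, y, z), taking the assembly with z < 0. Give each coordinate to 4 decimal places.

centre 1 = (0.3132·cos0.0°, 0.3132·sin0.0°, -0.0518) = (0.3132, 0.0000, -0.0518)
centre 2 = (0.1547·cos120.0°, 0.1547·sin120.0°, -0.1970) = (-0.0774, 0.1340, -0.1970)
arm 3 at φ=240.0°: (R−r)+L cos θ3 = 0.3132;  centre 3 = (-0.1566, -0.2712, -0.0518)
|centre ₂|²−|centre ₁|² = -0.0380;  |centre ₃|²−|centre ₁|² = 0.0000
plane₁₂: -0.7811x+0.2680y+-0.2904z = -0.0380
Cramer: x(z) = 0.0305-0.2332z;  y(z) = -0.0529+0.4039z
sphere 1 gives Az²+Bz+C=0 with A=1.2175, B=0.1926, C=-0.1646;  B²−4AC=0.8389;  roots -0.4552, 0.2970;  negative root z = -0.4552
x = 0.1367, y = -0.2368

(0.1367, -0.2368, -0.4552)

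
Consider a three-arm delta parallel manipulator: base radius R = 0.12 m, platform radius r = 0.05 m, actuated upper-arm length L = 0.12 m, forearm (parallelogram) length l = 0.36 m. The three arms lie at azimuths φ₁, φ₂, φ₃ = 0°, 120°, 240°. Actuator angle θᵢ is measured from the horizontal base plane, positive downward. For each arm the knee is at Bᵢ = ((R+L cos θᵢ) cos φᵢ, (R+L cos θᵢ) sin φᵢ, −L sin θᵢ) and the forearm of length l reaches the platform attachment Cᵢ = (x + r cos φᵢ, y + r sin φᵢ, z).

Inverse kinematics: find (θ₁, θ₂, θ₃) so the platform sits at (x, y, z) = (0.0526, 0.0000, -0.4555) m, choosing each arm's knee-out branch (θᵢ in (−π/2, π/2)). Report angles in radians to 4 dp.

arm 1 (φ=0.0°): x'=0.0526, y'=0.0000
  A cos θ + B sin θ = C:  0.0174·cos θ + -0.4555·sin θ = -0.3858
  θ1 = atan2(B,A) + arccos(C/0.4558) = 1.0471
arm 2 (φ=120.0°): x'=-0.0263, y'=-0.0456
  A cos θ + B sin θ = C:  0.0963·cos θ + -0.4555·sin θ = -0.4318
  √(A²+B²)=0.4656;  θ2 = -1.3624+2.7583 ≈ 1.3959
φ3=240.0° → target in arm frame (-0.0263, 0.0456)
  A cos θ + B sin θ = C:  0.0963·cos θ + -0.4555·sin θ = -0.4318
  γ=atan2(-0.4555,0.0963)=-1.3624;  ψ=arccos(-0.9274)=2.7583;  θ3=γ+ψ≈1.3959

θ₁ = 1.0471, θ₂ = 1.3959, θ₃ = 1.3959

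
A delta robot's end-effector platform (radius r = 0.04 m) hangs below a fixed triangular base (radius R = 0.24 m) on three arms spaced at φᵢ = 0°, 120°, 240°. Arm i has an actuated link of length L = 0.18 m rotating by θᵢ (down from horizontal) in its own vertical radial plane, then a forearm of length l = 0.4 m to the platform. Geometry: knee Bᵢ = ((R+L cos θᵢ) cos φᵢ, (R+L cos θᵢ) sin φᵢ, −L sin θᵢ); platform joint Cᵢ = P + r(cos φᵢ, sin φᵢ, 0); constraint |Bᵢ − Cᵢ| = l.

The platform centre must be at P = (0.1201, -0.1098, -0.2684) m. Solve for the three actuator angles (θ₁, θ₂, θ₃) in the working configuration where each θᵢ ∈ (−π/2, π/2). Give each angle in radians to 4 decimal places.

arm 1 (φ=0.0°): x'=0.1201, y'=-0.1098
  A=0.0799, B=-0.2684, C=(l²−L²−A²−y'²−z²)/(2L)=0.1031
  θ1 = atan2(B,A) + arccos(C/0.2800) = -0.0878
φ2=120.0° → target in arm frame (-0.1551, -0.0491)
  A=0.3551, B=-0.2684, C=(l²−L²−A²−y'²−z²)/(2L)=-0.2027
  √(A²+B²)=0.4452;  θ2 = -0.6472+2.0436 ≈ 1.3964
φ3=240.0° → target in arm frame (0.0350, 0.1589)
  A=0.1650, B=-0.2684, C=(l²−L²−A²−y'²−z²)/(2L)=0.0086
  √(A²+B²)=0.3150;  θ3 = -1.0197+1.5435 ≈ 0.5238

θ₁ = -0.0878, θ₂ = 1.3964, θ₃ = 0.5238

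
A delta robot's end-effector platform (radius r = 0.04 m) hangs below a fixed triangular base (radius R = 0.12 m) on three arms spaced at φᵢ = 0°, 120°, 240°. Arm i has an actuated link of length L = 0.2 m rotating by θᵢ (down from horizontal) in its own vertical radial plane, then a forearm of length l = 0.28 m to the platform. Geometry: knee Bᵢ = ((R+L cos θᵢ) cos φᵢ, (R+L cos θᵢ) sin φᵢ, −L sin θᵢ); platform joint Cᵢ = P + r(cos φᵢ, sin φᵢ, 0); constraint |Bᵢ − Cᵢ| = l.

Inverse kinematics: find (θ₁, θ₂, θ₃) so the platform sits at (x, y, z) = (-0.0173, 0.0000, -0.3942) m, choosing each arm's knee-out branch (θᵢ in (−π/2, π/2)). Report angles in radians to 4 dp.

arm 1 (φ=0.0°): x'=-0.0173, y'=0.0000
  A cos θ + B sin θ = C:  0.0973·cos θ + -0.3942·sin θ = -0.3162
  θ1 = atan2(B,A) + arccos(C/0.4060) = 1.1345
rotate P by −φ2: (0.0086, 0.0150, -0.3942)
  e−x'=0.0713;  (l²−L²−(e−x')²−y'²−z²)/2L = -0.3058
  γ=atan2(-0.3942,0.0713)=-1.3917;  ψ=arccos(-0.7633)=2.4392;  θ2=γ+ψ≈1.0474
rotate P by −φ3: (0.0087, -0.0150, -0.3942)
  e−x'=0.0713;  (l²−L²−(e−x')²−y'²−z²)/2L = -0.3058
  γ=atan2(-0.3942,0.0713)=-1.3917;  ψ=arccos(-0.7633)=2.4392;  θ3=γ+ψ≈1.0474

θ₁ = 1.1345, θ₂ = 1.0474, θ₃ = 1.0474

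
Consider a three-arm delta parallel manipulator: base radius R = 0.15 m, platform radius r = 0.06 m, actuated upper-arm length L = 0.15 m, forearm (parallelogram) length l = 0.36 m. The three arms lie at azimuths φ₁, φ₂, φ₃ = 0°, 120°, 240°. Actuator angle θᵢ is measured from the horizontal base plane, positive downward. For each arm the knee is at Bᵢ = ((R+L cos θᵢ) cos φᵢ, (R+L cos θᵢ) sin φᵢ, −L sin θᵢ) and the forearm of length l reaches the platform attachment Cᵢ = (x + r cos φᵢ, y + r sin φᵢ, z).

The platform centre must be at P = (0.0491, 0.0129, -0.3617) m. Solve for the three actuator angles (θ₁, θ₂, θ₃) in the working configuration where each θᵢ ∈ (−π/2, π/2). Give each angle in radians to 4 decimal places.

θ₁ = 0.3489, θ₂ = 0.6107, θ₃ = 0.6979

rotate P by −φ1: (0.0491, 0.0129, -0.3617)
  A cos θ + B sin θ = C:  0.0409·cos θ + -0.3617·sin θ = -0.0852
  θ1 = atan2(B,A) + arccos(C/0.3640) = 0.3489
φ2=120.0° → target in arm frame (-0.0134, -0.0490)
  A cos θ + B sin θ = C:  0.1034·cos θ + -0.3617·sin θ = -0.1227
  √(A²+B²)=0.3762;  θ2 = -1.2924+1.9031 ≈ 0.6107
arm 3 (φ=240.0°): x'=-0.0357, y'=0.0361
  A cos θ + B sin θ = C:  0.1257·cos θ + -0.3617·sin θ = -0.1361
  √(A²+B²)=0.3829;  θ3 = -1.2363+1.9342 ≈ 0.6979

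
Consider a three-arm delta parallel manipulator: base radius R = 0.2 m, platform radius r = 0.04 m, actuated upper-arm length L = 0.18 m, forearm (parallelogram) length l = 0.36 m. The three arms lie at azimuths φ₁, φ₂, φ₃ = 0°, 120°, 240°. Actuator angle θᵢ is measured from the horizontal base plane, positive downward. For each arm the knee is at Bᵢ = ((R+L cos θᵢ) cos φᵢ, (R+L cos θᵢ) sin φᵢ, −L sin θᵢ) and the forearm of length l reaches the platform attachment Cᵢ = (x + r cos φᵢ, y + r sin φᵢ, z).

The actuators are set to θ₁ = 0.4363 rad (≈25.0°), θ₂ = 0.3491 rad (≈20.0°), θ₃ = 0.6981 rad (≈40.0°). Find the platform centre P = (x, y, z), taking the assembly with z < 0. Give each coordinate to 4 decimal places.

arm 1 at φ=0.0°: ρ1 = 0.3231;  centre 1 = (0.3231, 0.0000, -0.0761)
φ2=120.0°: virtual centre (-0.1646, 0.2850, -0.0616), radius l
φ3=240.0°: virtual centre (-0.1489, -0.2580, -0.1157), radius l
subtract pairs → two planes through P
linear system: -0.9754x+0.5701y = 0.0019−0.0290z; -0.9442x+-0.5160y = -0.0081−-0.0793z
det = 1.0415;  x = 0.0035+-0.0290z,  y = 0.0093+-0.1005z
into |P−centre ₁|² = l²: 1.0109z² + 0.1688z + -0.0215 = 0;  Δ = 0.1156;  z = -0.2517 or 0.0847 → z<0 root = -0.2517
x = 0.0108, y = 0.0346

(0.0108, 0.0346, -0.2517)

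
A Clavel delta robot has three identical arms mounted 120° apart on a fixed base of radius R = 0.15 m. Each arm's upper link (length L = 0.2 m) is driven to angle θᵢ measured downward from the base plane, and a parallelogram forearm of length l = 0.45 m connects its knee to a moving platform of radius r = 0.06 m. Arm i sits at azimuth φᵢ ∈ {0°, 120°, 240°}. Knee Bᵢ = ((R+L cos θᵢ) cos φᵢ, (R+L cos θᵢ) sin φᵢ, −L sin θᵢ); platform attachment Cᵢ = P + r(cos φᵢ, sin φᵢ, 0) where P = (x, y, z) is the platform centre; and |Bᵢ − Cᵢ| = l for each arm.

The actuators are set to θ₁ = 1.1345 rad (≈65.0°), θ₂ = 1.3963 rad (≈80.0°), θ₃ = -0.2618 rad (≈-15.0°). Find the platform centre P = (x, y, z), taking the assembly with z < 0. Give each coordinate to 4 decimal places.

(-0.0902, -0.2964, -0.3924)

φ1=0.0°: virtual centre (0.1745, 0.0000, -0.1813), radius l
φ2=120.0°: virtual centre (-0.0624, 0.1080, -0.1970), radius l
centre 3 = (0.2832·cos240.0°, 0.2832·sin240.0°, 0.0518) = (-0.1416, -0.2452, 0.0518)
|centre ₂|²−|centre ₁|² = -0.0090;  |centre ₃|²−|centre ₁|² = 0.0196
plane₁₂: -0.4738x+0.2160y+-0.0314z = -0.0090
det = 0.3689;  x = 0.0005+0.2311z,  y = -0.0405+0.6523z
quadratic in z: (1.4789)z²+(0.2293)z+(-0.1377)=0, √Δ=0.9312 → z ∈ {-0.3924, 0.2373}; z = -0.3924 (taking z<0)
x = -0.0902, y = -0.2964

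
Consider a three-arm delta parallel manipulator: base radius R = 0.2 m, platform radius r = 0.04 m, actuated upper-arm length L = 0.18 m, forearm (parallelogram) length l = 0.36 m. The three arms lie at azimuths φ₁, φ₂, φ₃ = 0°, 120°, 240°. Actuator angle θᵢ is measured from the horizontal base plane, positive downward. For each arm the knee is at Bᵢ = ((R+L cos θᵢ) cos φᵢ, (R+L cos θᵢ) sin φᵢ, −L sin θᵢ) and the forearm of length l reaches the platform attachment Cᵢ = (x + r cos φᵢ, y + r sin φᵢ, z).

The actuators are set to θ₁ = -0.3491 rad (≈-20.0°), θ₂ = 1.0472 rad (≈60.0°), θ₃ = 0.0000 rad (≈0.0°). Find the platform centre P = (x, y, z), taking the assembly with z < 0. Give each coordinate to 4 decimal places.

φ1=0.0°: virtual centre (0.3291, 0.0000, 0.0616), radius l
arm 2 at φ=120.0°: e+L cos θ2 = 0.2500;  S2 = (-0.1250, 0.2165, -0.1559)
φ3=240.0°: virtual centre (-0.1700, -0.2944, 0.0000), radius l
subtract pairs → two planes through P
linear system: -0.9083x+0.4330y = -0.0253−-0.4349z; -0.9983x+-0.5889y = 0.0035−-0.1231z
Cramer: x(z) = 0.0139-0.3199z;  y(z) = -0.0294+0.3333z
into |P−S₁|² = l²: 1.2134z² + 0.0590z + -0.0255 = 0;  Δ = 0.1275;  z = -0.1714 or 0.1228 → z<0 root = -0.1714
x = 0.0687, y = -0.0865

(0.0687, -0.0865, -0.1714)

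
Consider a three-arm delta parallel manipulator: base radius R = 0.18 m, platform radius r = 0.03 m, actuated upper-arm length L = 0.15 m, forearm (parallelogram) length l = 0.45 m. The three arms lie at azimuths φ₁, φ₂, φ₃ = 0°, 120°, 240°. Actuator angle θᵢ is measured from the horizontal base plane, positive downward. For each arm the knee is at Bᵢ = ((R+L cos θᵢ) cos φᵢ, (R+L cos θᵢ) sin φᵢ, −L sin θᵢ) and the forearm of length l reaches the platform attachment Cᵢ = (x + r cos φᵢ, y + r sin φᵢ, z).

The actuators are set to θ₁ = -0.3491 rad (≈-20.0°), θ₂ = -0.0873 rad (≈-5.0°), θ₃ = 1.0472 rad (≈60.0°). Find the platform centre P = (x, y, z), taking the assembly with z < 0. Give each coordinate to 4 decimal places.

S1 = (0.2910·cos0.0°, 0.2910·sin0.0°, 0.0513) = (0.2910, 0.0000, 0.0513)
φ2=120.0°: virtual centre (-0.1497, 0.2593, 0.0131), radius l
S3 = (0.2250·cos240.0°, 0.2250·sin240.0°, -0.1299) = (-0.1125, -0.1949, -0.1299)
subtract pairs → two planes through P
plane₁₂: -0.8813x+0.5186y+-0.0765z = 0.0025
Cramer: x(z) = 0.0122-0.2858z;  y(z) = 0.0256-0.3382z
quadratic in z: (1.1961)z²+(0.0394)z+(-0.1215)=0, √Δ=0.7634 → z ∈ {-0.3356, 0.3027}; z = -0.3356 (taking z<0)
x = 0.1081, y = 0.1391

(0.1081, 0.1391, -0.3356)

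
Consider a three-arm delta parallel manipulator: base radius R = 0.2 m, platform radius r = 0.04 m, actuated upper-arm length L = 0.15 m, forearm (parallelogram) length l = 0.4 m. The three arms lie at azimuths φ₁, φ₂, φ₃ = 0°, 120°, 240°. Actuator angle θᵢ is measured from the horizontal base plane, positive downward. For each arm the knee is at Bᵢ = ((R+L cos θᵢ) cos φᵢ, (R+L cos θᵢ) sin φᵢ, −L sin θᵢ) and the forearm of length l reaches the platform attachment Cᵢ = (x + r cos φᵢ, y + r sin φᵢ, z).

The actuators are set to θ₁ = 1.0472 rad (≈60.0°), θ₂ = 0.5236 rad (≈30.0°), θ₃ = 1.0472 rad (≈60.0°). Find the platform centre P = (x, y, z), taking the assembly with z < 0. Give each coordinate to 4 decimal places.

(-0.0387, 0.0670, -0.4138)

centre 1 = (0.2350·cos0.0°, 0.2350·sin0.0°, -0.1299) = (0.2350, 0.0000, -0.1299)
φ2=120.0°: virtual centre (-0.1450, 0.2511, -0.0750), radius l
centre 3 = (0.2350·cos240.0°, 0.2350·sin240.0°, -0.1299) = (-0.1175, -0.2035, -0.1299)
|centre ₂|²−|centre ₁|² = 0.0176;  |centre ₃|²−|centre ₁|² = 0.0000
linear system: -0.7599x+0.5021y = 0.0176−0.1098z; -0.7050x+-0.4070y = 0.0000−0.0000z
det = 0.6633;  x = -0.0108+0.0674z,  y = 0.0187+-0.1167z
sphere 1 gives Az²+Bz+C=0 with A=1.0182, B=0.2223, C=-0.0824;  B²−4AC=0.3849;  roots -0.4138, 0.1955;  negative root z = -0.4138
x = -0.0387, y = 0.0670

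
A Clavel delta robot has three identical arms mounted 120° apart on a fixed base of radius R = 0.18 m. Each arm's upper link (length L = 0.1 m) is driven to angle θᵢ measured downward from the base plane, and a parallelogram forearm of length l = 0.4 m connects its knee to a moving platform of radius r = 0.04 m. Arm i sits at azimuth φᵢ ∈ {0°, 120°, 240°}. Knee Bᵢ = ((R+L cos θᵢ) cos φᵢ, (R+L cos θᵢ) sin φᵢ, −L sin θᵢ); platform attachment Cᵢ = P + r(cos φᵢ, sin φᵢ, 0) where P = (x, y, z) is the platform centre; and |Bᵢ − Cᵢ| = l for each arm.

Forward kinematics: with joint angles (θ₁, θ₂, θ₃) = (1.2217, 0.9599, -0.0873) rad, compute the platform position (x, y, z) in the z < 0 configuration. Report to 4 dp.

arm 1 at φ=0.0°: (R−r)+L cos θ1 = 0.1742;  S1 = (0.1742, 0.0000, -0.0940)
S2 = (0.1974·cos120.0°, 0.1974·sin120.0°, -0.0819) = (-0.0987, 0.1709, -0.0819)
arm 3 at φ=240.0°: (R−r)+L cos θ3 = 0.2396;  S3 = (-0.1198, -0.2075, 0.0087)
eliminate P² terms by subtracting sphere 1 from 2 and 3
[-0.5458 0.3418 0.0241]·P = 0.0065;  [-0.5880 -0.4150 0.2054]·P = 0.0183
Cramer: x(z) = -0.0209+0.1876z;  y(z) = -0.0145+0.2290z
into |P−S₁|² = l²: 1.0876z² + 0.1081z + -0.1129 = 0;  Δ = 0.5028;  z = -0.3757 or 0.2763 → z<0 root = -0.3757
x = -0.0914, y = -0.1005

(-0.0914, -0.1005, -0.3757)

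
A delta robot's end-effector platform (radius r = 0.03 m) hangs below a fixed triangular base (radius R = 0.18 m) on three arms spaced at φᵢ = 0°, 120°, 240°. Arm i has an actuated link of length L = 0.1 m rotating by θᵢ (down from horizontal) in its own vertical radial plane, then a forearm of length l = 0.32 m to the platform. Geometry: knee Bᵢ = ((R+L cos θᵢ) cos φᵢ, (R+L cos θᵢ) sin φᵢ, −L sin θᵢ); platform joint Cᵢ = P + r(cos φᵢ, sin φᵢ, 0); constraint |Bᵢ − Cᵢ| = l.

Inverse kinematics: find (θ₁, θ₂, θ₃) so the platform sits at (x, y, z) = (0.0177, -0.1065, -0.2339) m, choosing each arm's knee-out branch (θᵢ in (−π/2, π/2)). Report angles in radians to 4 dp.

θ₁ = 0.3494, θ₂ = 1.2218, θ₃ = -0.3498

φ1=0.0° → target in arm frame (0.0177, -0.1065)
  A=0.1323, B=-0.2339, C=(l²−L²−A²−y'²−z²)/(2L)=0.0442
  θ1 = atan2(B,A) + arccos(C/0.2687) = 0.3494
rotate P by −φ2: (-0.1011, 0.0379, -0.2339)
  e−x'=0.2511;  (l²−L²−(e−x')²−y'²−z²)/2L = -0.1339
  γ=atan2(-0.2339,0.2511)=-0.7500;  ψ=arccos(-0.3903)=1.9718;  θ2=γ+ψ≈1.2218
arm 3 (φ=240.0°): x'=0.0834, y'=0.0686
  A=0.0666, B=-0.2339, C=(l²−L²−A²−y'²−z²)/(2L)=0.1427
  θ3 = atan2(B,A) + arccos(C/0.2432) = -0.3498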